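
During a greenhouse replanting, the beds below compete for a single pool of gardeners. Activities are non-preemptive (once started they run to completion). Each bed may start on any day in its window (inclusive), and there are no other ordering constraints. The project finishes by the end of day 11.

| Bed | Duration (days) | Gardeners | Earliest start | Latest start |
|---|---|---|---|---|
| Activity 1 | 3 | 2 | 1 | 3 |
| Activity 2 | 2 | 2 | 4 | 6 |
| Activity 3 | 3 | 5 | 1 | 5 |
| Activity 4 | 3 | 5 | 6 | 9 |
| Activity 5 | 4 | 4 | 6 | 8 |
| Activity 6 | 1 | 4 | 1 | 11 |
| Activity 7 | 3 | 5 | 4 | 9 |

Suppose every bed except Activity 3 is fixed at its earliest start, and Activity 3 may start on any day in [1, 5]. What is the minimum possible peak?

Activity 3@1: d1:11  d2:7  d3:7  d4:7  d5:7  d6:14  d7:9  d8:9  d9:4  d10:0  d11:0 → peak 14
Activity 3@2: d1:6  d2:7  d3:7  d4:12  d5:7  d6:14  d7:9  d8:9  d9:4  d10:0  d11:0 → peak 14
Activity 3@3: d1:6  d2:2  d3:7  d4:12  d5:12  d6:14  d7:9  d8:9  d9:4  d10:0  d11:0 → peak 14
Activity 3@4: d1:6  d2:2  d3:2  d4:12  d5:12  d6:19  d7:9  d8:9  d9:4  d10:0  d11:0 → peak 19
Activity 3@5: d1:6  d2:2  d3:2  d4:7  d5:12  d6:19  d7:14  d8:9  d9:4  d10:0  d11:0 → peak 19
Best is Activity 3@1, peak 14.

14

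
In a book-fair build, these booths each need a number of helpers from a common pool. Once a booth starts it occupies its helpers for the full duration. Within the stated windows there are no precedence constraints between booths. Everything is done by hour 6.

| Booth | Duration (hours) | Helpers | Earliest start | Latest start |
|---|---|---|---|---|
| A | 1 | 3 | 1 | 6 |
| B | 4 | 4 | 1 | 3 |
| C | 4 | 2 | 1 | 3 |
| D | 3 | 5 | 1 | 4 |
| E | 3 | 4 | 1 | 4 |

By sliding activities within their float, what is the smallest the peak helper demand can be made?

11

Early-start (A@1, B@1, C@1, D@1, E@1) gives peak 18: h1:18  h2:15  h3:15  h4:6  h5:0  h6:0.
Shift C→2, D→4.
Schedule A@1, B@1, C@2, D@4, E@1: h1:11  h2:10  h3:10  h4:11  h5:7  h6:5 — peak 11.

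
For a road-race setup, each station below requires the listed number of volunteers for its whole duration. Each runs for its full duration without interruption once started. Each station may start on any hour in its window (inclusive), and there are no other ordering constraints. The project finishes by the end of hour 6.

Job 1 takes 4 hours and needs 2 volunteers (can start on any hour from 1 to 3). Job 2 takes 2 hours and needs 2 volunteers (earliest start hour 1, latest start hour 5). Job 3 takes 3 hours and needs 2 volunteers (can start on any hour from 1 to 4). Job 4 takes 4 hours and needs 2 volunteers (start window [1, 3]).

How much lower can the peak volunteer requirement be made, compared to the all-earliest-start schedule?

Early-start peak: h1:8  h2:8  h3:6  h4:4  h5:0  h6:0 ⇒ 8.
Leveled (Job 1@1, Job 2@1, Job 3@1, Job 4@3): h1:6  h2:6  h3:6  h4:4  h5:2  h6:2 ⇒ 6.
Reduction 8 − 6 = 2.

2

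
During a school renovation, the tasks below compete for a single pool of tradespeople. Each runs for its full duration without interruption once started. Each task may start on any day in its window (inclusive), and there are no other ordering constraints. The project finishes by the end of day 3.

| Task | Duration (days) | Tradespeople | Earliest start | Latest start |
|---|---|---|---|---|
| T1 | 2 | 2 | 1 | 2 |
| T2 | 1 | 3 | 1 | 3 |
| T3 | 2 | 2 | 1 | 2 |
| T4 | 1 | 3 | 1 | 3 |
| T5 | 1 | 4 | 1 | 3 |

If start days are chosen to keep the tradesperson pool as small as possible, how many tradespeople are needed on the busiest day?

7

Early-start (T1@1, T2@1, T3@1, T4@1, T5@1) gives peak 14: d1:14  d2:4  d3:0.
Shift T4→2, T5→3.
Schedule T1@1, T2@1, T3@1, T4@2, T5@3: d1:7  d2:7  d3:4 — peak 7.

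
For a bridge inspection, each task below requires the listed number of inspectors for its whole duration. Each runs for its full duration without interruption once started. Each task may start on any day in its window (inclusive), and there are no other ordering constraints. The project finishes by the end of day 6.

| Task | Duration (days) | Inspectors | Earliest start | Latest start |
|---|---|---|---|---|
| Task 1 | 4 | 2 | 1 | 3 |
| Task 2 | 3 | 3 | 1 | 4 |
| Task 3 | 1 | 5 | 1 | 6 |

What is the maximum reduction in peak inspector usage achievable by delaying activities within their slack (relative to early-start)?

5

Early-start peak: d1:10  d2:5  d3:5  d4:2  d5:0  d6:0 ⇒ 10.
Leveled (Task 1@1, Task 2@1, Task 3@5): d1:5  d2:5  d3:5  d4:2  d5:5  d6:0 ⇒ 5.
Reduction 10 − 5 = 5.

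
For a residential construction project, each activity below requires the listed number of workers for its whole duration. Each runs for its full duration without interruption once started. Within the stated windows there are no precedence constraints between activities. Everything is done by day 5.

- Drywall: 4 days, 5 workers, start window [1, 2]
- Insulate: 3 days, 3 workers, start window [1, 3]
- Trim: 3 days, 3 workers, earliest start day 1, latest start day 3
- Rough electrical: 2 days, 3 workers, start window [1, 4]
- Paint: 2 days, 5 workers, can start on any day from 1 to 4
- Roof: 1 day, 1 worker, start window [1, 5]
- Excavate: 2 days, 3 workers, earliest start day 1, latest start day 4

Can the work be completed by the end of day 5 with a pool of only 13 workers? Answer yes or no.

no

The minimum achievable peak is 14; 13 < 14, so no feasible schedule stays within the cap.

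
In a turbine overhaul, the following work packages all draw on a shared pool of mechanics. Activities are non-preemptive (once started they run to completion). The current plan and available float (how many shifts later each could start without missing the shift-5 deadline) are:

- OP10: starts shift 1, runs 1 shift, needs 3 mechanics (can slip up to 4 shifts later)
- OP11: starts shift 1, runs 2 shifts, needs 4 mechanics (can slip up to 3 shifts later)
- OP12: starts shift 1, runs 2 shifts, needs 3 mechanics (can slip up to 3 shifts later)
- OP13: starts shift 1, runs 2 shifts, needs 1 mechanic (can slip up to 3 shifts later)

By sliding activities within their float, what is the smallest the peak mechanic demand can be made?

4

Early-start (OP10@1, OP11@1, OP12@1, OP13@1) gives peak 11: s1:11  s2:8  s3:0  s4:0  s5:0.
Shift OP11→2, OP12→4, OP13→4.
Schedule OP10@1, OP11@2, OP12@4, OP13@4: s1:3  s2:4  s3:4  s4:4  s5:4 — peak 4.
Total mechanic-shifts = 19 over 5 shifts ⇒ peak ≥ ⌈19/5⌉ = 4, so 4 is optimal.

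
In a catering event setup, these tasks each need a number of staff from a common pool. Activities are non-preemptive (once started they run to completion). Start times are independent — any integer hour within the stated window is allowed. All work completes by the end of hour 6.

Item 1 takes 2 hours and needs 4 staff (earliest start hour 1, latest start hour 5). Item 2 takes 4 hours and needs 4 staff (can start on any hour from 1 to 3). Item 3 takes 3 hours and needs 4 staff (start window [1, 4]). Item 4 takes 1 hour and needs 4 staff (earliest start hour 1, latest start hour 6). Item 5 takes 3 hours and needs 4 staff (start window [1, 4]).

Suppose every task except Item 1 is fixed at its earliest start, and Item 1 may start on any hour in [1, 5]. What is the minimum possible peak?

Item 1@1: h1:20  h2:16  h3:12  h4:4  h5:0  h6:0 → peak 20
Item 1@2: h1:16  h2:16  h3:16  h4:4  h5:0  h6:0 → peak 16
Item 1@3: h1:16  h2:12  h3:16  h4:8  h5:0  h6:0 → peak 16
Item 1@4: h1:16  h2:12  h3:12  h4:8  h5:4  h6:0 → peak 16
Item 1@5: h1:16  h2:12  h3:12  h4:4  h5:4  h6:4 → peak 16
Best is Item 1@2, peak 16.

16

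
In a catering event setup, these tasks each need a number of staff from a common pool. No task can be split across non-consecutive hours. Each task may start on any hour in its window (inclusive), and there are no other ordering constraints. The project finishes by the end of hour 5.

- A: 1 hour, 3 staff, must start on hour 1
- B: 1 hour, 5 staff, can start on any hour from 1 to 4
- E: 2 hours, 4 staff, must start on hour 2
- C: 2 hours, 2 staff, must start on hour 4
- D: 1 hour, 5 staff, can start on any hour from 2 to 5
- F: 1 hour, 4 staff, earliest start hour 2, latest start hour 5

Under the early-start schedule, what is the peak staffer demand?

Early-start schedule: A@1, B@1, E@2, C@4, D@2, F@2.
Load per hour: hour 1: 8, hour 2: 13, hour 3: 4, hour 4: 2, hour 5: 2.
Peak is 13.

13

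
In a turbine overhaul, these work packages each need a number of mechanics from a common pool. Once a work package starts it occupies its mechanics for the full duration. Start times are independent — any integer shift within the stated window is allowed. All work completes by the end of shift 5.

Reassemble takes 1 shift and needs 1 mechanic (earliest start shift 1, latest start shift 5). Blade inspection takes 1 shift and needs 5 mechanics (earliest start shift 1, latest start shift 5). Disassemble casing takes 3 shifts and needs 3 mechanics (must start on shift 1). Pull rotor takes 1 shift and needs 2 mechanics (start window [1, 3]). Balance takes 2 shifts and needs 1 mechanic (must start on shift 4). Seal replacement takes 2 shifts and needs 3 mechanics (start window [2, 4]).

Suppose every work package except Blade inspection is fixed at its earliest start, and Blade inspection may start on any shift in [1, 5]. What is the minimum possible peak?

6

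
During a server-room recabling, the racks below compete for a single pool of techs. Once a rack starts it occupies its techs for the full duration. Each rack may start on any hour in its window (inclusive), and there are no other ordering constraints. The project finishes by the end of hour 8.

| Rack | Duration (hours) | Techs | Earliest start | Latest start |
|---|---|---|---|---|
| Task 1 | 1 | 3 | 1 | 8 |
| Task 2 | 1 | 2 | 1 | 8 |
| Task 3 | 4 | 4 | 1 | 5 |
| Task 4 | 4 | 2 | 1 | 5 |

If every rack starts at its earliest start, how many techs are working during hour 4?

At early start, hour 4 has: Task 3, Task 4.
Demand: 4 + 2 = 6.

6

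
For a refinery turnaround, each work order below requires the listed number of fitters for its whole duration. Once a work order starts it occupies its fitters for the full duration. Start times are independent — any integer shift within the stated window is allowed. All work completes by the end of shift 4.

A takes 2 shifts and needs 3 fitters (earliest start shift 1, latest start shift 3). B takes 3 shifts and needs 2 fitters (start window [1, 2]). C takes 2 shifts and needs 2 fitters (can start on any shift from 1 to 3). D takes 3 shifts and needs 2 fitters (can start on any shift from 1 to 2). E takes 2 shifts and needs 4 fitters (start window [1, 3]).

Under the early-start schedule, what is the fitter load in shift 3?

At early start, shift 3 has: B, D.
Demand: 2 + 2 = 4.

4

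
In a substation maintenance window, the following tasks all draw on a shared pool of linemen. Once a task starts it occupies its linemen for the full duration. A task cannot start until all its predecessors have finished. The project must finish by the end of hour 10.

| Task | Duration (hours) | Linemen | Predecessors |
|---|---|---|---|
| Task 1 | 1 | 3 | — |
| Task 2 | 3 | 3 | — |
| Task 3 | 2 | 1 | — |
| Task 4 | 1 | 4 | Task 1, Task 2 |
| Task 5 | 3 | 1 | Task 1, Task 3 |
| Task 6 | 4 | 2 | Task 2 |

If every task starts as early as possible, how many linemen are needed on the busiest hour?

7

Early-start schedule: Task 1@1, Task 2@1, Task 3@1, Task 4@4, Task 5@3, Task 6@4.
Load per hour: hour 1: 7, hour 2: 4, hour 3: 4, hour 4: 7, hour 5: 3, hour 6: 2, hour 7: 2, hour 8: 0, hour 9: 0, hour 10: 0.
Peak is 7.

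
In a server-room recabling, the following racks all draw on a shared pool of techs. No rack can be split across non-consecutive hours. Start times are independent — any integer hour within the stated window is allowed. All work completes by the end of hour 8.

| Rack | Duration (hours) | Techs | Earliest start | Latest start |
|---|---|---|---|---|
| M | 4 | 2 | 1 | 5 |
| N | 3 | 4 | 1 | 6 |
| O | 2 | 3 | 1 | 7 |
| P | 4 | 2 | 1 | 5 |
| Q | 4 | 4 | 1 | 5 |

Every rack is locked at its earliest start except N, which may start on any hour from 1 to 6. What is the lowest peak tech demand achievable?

11

N@1: h1:15  h2:15  h3:12  h4:8  h5:0  h6:0  h7:0  h8:0 → peak 15
N@2: h1:11  h2:15  h3:12  h4:12  h5:0  h6:0  h7:0  h8:0 → peak 15
N@3: h1:11  h2:11  h3:12  h4:12  h5:4  h6:0  h7:0  h8:0 → peak 12
N@4: h1:11  h2:11  h3:8  h4:12  h5:4  h6:4  h7:0  h8:0 → peak 12
N@5: h1:11  h2:11  h3:8  h4:8  h5:4  h6:4  h7:4  h8:0 → peak 11
N@6: h1:11  h2:11  h3:8  h4:8  h5:0  h6:4  h7:4  h8:4 → peak 11
Best is N@5, peak 11.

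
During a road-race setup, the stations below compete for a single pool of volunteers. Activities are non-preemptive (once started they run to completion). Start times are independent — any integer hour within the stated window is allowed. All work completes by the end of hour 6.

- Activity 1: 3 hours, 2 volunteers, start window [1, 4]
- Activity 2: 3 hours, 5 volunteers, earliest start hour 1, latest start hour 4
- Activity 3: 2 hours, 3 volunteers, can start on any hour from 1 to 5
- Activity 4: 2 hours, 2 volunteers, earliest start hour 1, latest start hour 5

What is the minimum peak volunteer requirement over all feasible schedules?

7

Early-start (Activity 1@1, Activity 2@1, Activity 3@1, Activity 4@1) gives peak 12: h1:12  h2:12  h3:7  h4:0  h5:0  h6:0.
Shift Activity 3→4, Activity 4→4.
Schedule Activity 1@1, Activity 2@1, Activity 3@4, Activity 4@4: h1:7  h2:7  h3:7  h4:5  h5:5  h6:0 — peak 7.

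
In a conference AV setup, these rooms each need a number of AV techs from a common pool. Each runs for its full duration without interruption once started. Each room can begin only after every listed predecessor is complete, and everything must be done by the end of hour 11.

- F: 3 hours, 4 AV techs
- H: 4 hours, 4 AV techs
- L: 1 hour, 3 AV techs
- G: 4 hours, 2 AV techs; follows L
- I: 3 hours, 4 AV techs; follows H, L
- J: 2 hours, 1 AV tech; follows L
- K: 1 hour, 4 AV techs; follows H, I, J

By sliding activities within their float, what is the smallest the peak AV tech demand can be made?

Early-start (F@1, H@1, L@1, G@2, I@5, J@2, K@8) gives peak 11: h1:11  h2:11  h3:11  h4:6  h5:6  h6:4  h7:4  h8:4  h9:0  h10:0  h11:0.
Shift H→4, I→8, K→11.
Schedule F@1, H@4, L@1, G@2, I@8, J@2, K@11: h1:7  h2:7  h3:7  h4:6  h5:6  h6:4  h7:4  h8:4  h9:4  h10:4  h11:4 — peak 7.

7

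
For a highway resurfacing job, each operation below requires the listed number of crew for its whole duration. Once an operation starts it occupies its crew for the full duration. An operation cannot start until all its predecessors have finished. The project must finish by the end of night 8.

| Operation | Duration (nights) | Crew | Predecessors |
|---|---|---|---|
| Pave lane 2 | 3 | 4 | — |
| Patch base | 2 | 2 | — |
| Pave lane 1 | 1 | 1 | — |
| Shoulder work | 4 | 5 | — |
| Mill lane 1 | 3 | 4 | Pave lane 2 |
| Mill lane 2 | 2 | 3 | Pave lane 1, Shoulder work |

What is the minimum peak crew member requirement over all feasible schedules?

Early-start (Pave lane 2@1, Patch base@1, Pave lane 1@1, Shoulder work@1, Mill lane 1@4, Mill lane 2@5) gives peak 12: n1:12  n2:11  n3:9  n4:9  n5:7  n6:7  n7:0  n8:0.
Shift Shoulder work→3, Mill lane 2→7.
Schedule Pave lane 2@1, Patch base@1, Pave lane 1@1, Shoulder work@3, Mill lane 1@4, Mill lane 2@7: n1:7  n2:6  n3:9  n4:9  n5:9  n6:9  n7:3  n8:3 — peak 9.

9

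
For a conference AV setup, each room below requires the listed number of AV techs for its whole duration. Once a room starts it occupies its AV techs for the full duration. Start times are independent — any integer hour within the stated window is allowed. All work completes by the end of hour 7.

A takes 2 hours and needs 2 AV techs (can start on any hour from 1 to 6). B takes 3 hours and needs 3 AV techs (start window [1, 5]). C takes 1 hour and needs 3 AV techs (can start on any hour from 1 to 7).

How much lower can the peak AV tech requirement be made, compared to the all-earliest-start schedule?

Early-start peak: h1:8  h2:5  h3:3  h4:0  h5:0  h6:0  h7:0 ⇒ 8.
Leveled (A@1, B@3, C@6): h1:2  h2:2  h3:3  h4:3  h5:3  h6:3  h7:0 ⇒ 3.
Reduction 8 − 3 = 5.

5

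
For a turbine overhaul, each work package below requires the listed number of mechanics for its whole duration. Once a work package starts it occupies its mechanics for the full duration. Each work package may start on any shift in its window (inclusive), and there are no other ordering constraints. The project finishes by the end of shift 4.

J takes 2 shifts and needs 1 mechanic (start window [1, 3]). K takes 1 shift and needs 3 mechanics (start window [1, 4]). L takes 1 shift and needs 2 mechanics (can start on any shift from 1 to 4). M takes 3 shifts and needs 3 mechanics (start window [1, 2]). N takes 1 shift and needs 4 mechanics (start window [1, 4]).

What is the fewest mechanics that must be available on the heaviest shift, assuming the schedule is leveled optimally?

Early-start (J@1, K@1, L@1, M@1, N@1) gives peak 13: s1:13  s2:4  s3:3  s4:0.
Shift K→3, N→4.
Schedule J@1, K@3, L@1, M@1, N@4: s1:6  s2:4  s3:6  s4:4 — peak 6.

6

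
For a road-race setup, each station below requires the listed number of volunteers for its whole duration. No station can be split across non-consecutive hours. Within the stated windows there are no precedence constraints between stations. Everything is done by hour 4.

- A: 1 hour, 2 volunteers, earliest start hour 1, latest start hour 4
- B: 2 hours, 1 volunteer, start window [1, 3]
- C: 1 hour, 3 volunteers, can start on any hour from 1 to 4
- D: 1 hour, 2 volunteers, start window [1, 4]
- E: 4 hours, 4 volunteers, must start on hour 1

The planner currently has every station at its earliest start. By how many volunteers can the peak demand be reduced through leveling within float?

Early-start peak: h1:12  h2:5  h3:4  h4:4 ⇒ 12.
Leveled (A@1, B@1, C@3, D@2, E@1): h1:7  h2:7  h3:7  h4:4 ⇒ 7.
Reduction 12 − 7 = 5.

5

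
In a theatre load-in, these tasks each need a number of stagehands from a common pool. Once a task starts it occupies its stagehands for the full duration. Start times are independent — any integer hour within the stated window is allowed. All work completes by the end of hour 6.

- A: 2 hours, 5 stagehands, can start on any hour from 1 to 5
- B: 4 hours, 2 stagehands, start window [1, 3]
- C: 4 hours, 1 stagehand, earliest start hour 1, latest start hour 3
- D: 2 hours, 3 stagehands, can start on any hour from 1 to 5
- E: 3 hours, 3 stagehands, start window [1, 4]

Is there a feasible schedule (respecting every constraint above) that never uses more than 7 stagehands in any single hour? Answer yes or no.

Schedule A@1, B@1, C@3, D@5, E@3: h1:7  h2:7  h3:6  h4:6  h5:7  h6:4 — peak 7 ≤ 7.

yes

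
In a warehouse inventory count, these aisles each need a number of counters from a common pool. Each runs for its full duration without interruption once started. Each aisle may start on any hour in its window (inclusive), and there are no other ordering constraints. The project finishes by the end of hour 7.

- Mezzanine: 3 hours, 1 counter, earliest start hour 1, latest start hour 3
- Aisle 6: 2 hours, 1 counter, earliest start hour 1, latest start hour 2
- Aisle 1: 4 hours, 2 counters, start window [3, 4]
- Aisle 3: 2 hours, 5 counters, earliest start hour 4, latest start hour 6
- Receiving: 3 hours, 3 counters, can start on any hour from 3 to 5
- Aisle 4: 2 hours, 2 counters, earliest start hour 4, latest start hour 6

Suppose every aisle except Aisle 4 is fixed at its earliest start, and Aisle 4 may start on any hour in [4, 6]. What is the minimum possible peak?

Aisle 4@4: h1:2  h2:2  h3:6  h4:12  h5:12  h6:2  h7:0 → peak 12
Aisle 4@5: h1:2  h2:2  h3:6  h4:10  h5:12  h6:4  h7:0 → peak 12
Aisle 4@6: h1:2  h2:2  h3:6  h4:10  h5:10  h6:4  h7:2 → peak 10
Best is Aisle 4@6, peak 10.

10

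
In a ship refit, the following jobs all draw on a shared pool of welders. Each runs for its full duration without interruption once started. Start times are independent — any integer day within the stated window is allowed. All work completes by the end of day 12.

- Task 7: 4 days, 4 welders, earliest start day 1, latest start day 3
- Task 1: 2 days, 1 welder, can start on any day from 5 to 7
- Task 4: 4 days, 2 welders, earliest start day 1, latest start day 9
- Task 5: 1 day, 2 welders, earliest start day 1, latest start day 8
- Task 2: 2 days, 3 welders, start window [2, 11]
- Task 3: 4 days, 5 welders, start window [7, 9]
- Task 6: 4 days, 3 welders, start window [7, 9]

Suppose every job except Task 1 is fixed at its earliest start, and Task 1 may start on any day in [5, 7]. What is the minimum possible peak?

9

Task 1@5: d1:8  d2:9  d3:9  d4:6  d5:1  d6:1  d7:8  d8:8  d9:8  d10:8  d11:0  d12:0 → peak 9
Task 1@6: d1:8  d2:9  d3:9  d4:6  d5:0  d6:1  d7:9  d8:8  d9:8  d10:8  d11:0  d12:0 → peak 9
Task 1@7: d1:8  d2:9  d3:9  d4:6  d5:0  d6:0  d7:9  d8:9  d9:8  d10:8  d11:0  d12:0 → peak 9
Best is Task 1@5, peak 9.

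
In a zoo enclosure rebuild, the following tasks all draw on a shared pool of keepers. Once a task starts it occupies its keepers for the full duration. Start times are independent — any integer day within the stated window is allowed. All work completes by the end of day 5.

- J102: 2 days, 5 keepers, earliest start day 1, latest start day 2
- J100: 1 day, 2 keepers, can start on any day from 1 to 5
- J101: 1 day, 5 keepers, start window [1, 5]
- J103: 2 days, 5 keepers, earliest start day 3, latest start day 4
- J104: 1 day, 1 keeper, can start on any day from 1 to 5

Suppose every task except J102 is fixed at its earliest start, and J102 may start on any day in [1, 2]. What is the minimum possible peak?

J102@1: d1:13  d2:5  d3:5  d4:5  d5:0 → peak 13
J102@2: d1:8  d2:5  d3:10  d4:5  d5:0 → peak 10
Best is J102@2, peak 10.

10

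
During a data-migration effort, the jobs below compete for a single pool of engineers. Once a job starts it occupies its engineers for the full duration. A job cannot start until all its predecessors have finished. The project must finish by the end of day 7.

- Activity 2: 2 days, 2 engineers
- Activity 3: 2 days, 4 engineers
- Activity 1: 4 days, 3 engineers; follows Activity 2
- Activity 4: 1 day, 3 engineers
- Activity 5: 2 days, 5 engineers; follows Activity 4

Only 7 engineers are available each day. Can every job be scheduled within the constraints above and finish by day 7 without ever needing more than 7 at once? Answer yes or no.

yes

Schedule Activity 2@1, Activity 3@4, Activity 1@4, Activity 4@1, Activity 5@2: d1:5  d2:7  d3:5  d4:7  d5:7  d6:3  d7:3 — peak 7 ≤ 7.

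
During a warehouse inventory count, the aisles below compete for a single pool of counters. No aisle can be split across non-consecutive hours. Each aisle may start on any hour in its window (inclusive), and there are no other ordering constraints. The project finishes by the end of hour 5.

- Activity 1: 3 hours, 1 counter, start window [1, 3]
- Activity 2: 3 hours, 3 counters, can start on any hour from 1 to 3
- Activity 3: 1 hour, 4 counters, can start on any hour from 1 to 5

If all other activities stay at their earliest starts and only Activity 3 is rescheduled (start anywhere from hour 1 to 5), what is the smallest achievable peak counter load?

4

Activity 3@1: h1:8  h2:4  h3:4  h4:0  h5:0 → peak 8
Activity 3@2: h1:4  h2:8  h3:4  h4:0  h5:0 → peak 8
Activity 3@3: h1:4  h2:4  h3:8  h4:0  h5:0 → peak 8
Activity 3@4: h1:4  h2:4  h3:4  h4:4  h5:0 → peak 4
Activity 3@5: h1:4  h2:4  h3:4  h4:0  h5:4 → peak 4
Best is Activity 3@4, peak 4.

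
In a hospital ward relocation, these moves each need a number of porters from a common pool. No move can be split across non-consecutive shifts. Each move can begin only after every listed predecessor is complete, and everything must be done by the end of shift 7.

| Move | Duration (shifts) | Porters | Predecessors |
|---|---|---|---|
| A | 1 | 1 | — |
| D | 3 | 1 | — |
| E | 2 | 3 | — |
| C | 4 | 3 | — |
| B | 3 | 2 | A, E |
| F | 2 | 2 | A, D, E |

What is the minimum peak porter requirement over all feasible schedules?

Early-start (A@1, D@1, E@1, C@1, B@3, F@4) gives peak 8: s1:8  s2:7  s3:6  s4:7  s5:4  s6:0  s7:0.
Shift C→4, F→6.
Schedule A@1, D@1, E@1, C@4, B@3, F@6: s1:5  s2:4  s3:3  s4:5  s5:5  s6:5  s7:5 — peak 5.
Total porter-shifts = 32 over 7 shifts ⇒ peak ≥ ⌈32/7⌉ = 5, so 5 is optimal.

5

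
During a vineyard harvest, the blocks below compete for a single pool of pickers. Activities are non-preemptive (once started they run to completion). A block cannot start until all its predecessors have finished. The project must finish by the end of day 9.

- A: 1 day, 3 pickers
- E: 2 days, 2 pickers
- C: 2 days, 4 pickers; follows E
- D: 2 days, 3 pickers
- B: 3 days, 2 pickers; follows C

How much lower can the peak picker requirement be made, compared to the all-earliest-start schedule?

3

Early-start peak: d1:8  d2:5  d3:4  d4:4  d5:2  d6:2  d7:2  d8:0  d9:0 ⇒ 8.
Leveled (A@1, E@1, C@3, D@5, B@5): d1:5  d2:2  d3:4  d4:4  d5:5  d6:5  d7:2  d8:0  d9:0 ⇒ 5.
Reduction 8 − 5 = 3.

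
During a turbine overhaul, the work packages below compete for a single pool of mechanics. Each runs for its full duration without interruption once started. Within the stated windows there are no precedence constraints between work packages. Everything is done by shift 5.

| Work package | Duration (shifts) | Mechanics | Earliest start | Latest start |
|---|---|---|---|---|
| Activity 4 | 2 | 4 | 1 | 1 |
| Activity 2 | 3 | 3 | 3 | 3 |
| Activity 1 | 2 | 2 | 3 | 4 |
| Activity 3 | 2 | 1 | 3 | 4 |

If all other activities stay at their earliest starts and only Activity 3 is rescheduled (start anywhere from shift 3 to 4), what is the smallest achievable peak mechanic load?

6

Activity 3@3: s1:4  s2:4  s3:6  s4:6  s5:3 → peak 6
Activity 3@4: s1:4  s2:4  s3:5  s4:6  s5:4 → peak 6
Best is Activity 3@3, peak 6.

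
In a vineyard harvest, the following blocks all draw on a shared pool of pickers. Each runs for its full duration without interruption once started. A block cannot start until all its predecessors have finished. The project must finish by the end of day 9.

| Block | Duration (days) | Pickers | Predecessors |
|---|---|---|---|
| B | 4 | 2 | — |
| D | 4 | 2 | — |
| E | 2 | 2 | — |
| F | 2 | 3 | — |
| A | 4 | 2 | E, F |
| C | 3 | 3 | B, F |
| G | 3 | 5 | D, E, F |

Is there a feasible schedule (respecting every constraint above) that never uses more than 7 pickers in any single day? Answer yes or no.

no

The minimum achievable peak is 8; 7 < 8, so no feasible schedule stays within the cap.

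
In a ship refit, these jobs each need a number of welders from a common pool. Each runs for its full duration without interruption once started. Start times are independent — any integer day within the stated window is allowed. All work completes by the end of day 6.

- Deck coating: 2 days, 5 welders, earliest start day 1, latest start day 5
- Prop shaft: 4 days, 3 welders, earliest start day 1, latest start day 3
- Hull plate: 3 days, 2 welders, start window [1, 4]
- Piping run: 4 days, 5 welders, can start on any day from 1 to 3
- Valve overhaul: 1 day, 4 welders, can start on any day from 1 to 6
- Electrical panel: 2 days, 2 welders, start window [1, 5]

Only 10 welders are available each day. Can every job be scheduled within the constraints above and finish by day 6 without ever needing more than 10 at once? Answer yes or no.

Schedule Deck coating@1, Prop shaft@1, Hull plate@1, Piping run@3, Valve overhaul@6, Electrical panel@4: d1:10  d2:10  d3:10  d4:10  d5:7  d6:9 — peak 10 ≤ 10.

yes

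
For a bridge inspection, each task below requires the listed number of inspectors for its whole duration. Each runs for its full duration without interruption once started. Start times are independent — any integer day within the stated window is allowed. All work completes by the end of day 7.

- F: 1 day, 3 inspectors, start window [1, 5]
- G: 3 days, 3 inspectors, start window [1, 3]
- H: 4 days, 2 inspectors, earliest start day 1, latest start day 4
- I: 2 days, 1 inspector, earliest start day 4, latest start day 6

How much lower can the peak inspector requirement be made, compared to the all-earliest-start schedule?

Early-start peak: d1:8  d2:5  d3:5  d4:3  d5:1  d6:0  d7:0 ⇒ 8.
Leveled (F@1, G@2, H@1, I@5): d1:5  d2:5  d3:5  d4:5  d5:1  d6:1  d7:0 ⇒ 5.
Reduction 8 − 5 = 3.

3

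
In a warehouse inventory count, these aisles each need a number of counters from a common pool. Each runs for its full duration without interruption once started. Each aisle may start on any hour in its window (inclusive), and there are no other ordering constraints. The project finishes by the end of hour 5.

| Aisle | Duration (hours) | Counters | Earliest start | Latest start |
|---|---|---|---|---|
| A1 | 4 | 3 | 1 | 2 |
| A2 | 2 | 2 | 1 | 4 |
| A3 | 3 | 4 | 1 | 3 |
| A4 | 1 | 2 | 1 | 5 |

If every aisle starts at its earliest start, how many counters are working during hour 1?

At early start, hour 1 has: A1, A2, A3, A4.
Demand: 3 + 2 + 4 + 2 = 11.

11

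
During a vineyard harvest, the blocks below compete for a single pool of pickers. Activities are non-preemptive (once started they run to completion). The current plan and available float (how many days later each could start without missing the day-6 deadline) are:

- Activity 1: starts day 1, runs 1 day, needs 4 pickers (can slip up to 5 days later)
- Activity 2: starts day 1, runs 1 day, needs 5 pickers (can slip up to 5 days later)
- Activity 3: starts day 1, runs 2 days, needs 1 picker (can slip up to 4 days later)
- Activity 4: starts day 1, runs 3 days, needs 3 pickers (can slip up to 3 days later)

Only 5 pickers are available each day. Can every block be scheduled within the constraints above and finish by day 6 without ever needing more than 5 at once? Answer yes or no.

yes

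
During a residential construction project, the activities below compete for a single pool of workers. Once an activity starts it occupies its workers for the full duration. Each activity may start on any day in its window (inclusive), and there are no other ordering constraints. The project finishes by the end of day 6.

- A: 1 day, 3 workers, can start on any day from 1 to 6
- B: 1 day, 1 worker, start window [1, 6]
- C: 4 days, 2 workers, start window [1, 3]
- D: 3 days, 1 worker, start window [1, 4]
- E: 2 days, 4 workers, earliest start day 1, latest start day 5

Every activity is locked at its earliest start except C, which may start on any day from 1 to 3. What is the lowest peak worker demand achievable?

C@1: d1:11  d2:7  d3:3  d4:2  d5:0  d6:0 → peak 11
C@2: d1:9  d2:7  d3:3  d4:2  d5:2  d6:0 → peak 9
C@3: d1:9  d2:5  d3:3  d4:2  d5:2  d6:2 → peak 9
Best is C@2, peak 9.

9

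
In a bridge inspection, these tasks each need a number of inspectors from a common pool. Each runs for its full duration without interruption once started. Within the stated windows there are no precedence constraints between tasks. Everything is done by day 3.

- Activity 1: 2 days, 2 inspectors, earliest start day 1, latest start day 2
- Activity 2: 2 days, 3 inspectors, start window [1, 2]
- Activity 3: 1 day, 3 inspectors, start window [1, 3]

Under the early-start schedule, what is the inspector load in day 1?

8

At early start, day 1 has: Activity 1, Activity 2, Activity 3.
Demand: 2 + 3 + 3 = 8.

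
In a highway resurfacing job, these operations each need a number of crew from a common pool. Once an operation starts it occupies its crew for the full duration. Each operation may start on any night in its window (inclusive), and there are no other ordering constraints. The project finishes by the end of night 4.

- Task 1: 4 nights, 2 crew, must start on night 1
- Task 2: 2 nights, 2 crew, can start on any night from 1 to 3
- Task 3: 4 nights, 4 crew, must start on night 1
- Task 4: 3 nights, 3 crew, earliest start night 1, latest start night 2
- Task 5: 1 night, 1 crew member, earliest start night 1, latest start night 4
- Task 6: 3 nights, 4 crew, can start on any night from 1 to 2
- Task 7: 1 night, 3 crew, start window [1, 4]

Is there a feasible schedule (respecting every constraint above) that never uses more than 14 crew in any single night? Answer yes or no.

no

The minimum achievable peak is 15; 14 < 15, so no feasible schedule stays within the cap.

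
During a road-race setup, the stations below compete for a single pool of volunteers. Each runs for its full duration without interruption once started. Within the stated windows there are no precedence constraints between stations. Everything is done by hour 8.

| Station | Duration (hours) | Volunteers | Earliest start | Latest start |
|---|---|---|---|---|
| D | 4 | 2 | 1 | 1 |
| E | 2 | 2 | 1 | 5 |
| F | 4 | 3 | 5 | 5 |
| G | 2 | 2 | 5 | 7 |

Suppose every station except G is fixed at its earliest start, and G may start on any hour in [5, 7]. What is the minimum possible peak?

G@5: h1:4  h2:4  h3:2  h4:2  h5:5  h6:5  h7:3  h8:3 → peak 5
G@6: h1:4  h2:4  h3:2  h4:2  h5:3  h6:5  h7:5  h8:3 → peak 5
G@7: h1:4  h2:4  h3:2  h4:2  h5:3  h6:3  h7:5  h8:5 → peak 5
Best is G@5, peak 5.

5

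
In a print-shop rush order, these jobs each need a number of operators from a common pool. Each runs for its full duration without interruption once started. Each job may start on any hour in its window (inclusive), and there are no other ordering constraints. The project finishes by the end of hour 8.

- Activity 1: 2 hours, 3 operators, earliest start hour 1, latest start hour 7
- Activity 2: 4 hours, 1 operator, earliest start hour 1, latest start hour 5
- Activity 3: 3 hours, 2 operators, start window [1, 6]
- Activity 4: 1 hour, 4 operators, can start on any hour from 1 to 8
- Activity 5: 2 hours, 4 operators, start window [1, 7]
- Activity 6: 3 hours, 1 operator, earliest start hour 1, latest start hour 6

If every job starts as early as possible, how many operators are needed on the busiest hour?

15

Early-start schedule: Activity 1@1, Activity 2@1, Activity 3@1, Activity 4@1, Activity 5@1, Activity 6@1.
Load per hour: hour 1: 15, hour 2: 11, hour 3: 4, hour 4: 1, hour 5: 0, hour 6: 0, hour 7: 0, hour 8: 0.
Peak is 15.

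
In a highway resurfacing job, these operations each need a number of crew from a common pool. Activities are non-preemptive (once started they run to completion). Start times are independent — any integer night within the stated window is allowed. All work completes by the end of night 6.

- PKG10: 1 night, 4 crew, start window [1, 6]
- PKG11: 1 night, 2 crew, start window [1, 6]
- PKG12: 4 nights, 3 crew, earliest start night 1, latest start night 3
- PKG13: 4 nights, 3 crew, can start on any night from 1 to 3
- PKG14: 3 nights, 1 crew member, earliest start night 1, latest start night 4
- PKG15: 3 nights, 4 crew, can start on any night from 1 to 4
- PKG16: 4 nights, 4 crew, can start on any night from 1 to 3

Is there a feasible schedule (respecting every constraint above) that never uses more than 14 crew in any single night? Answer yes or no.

yes

Schedule PKG10@1, PKG11@1, PKG12@1, PKG13@1, PKG14@1, PKG15@4, PKG16@2: n1:13  n2:11  n3:11  n4:14  n5:8  n6:4 — peak 14 ≤ 14.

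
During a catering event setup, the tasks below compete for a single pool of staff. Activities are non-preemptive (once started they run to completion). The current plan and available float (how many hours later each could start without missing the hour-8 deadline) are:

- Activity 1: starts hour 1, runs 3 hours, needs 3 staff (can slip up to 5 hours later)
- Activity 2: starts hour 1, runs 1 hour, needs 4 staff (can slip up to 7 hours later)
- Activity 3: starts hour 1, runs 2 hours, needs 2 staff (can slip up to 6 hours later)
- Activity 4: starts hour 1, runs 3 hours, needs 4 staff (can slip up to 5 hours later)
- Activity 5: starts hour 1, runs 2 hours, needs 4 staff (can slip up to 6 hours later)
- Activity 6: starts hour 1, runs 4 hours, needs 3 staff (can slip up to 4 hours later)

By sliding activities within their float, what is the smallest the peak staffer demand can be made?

Early-start (Activity 1@1, Activity 2@1, Activity 3@1, Activity 4@1, Activity 5@1, Activity 6@1) gives peak 20: h1:20  h2:16  h3:10  h4:3  h5:0  h6:0  h7:0  h8:0.
Shift Activity 3→2, Activity 4→4, Activity 5→7, Activity 6→4.
Schedule Activity 1@1, Activity 2@1, Activity 3@2, Activity 4@4, Activity 5@7, Activity 6@4: h1:7  h2:5  h3:5  h4:7  h5:7  h6:7  h7:7  h8:4 — peak 7.
Total staffer-hours = 49 over 8 hours ⇒ peak ≥ ⌈49/8⌉ = 7, so 7 is optimal.

7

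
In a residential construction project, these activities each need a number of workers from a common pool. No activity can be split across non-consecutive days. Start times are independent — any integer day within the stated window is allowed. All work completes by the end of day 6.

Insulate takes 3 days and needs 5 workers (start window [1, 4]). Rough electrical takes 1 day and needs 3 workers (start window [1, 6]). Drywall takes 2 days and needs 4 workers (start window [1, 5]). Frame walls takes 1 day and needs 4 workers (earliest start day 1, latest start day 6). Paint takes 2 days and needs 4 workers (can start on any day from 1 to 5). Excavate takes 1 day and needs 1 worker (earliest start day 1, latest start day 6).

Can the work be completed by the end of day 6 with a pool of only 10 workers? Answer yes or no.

Schedule Insulate@1, Rough electrical@1, Drywall@4, Frame walls@4, Paint@5, Excavate@2: d1:8  d2:6  d3:5  d4:8  d5:8  d6:4 — peak 8 ≤ 10.

yes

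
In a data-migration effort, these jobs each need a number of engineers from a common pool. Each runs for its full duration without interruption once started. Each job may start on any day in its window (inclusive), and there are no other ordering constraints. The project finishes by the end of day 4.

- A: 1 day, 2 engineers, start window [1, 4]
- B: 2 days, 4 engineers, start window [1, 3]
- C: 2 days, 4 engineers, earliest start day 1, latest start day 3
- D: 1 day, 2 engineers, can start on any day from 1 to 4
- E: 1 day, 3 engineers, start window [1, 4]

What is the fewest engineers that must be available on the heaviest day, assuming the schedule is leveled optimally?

7

Early-start (A@1, B@1, C@1, D@1, E@1) gives peak 15: d1:15  d2:8  d3:0  d4:0.
Shift C→3, D→2, E→3.
Schedule A@1, B@1, C@3, D@2, E@3: d1:6  d2:6  d3:7  d4:4 — peak 7.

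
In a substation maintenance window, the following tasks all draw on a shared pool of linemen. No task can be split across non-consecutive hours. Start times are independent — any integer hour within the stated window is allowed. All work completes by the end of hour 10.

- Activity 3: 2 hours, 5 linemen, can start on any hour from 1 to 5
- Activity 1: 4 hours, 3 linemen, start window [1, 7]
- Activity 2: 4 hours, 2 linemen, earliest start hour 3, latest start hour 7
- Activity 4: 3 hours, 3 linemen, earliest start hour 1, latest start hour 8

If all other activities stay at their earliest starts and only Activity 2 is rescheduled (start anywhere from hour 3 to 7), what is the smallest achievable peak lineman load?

11

Activity 2@3: h1:11  h2:11  h3:8  h4:5  h5:2  h6:2  h7:0  h8:0  h9:0  h10:0 → peak 11
Activity 2@4: h1:11  h2:11  h3:6  h4:5  h5:2  h6:2  h7:2  h8:0  h9:0  h10:0 → peak 11
Activity 2@5: h1:11  h2:11  h3:6  h4:3  h5:2  h6:2  h7:2  h8:2  h9:0  h10:0 → peak 11
Activity 2@6: h1:11  h2:11  h3:6  h4:3  h5:0  h6:2  h7:2  h8:2  h9:2  h10:0 → peak 11
Activity 2@7: h1:11  h2:11  h3:6  h4:3  h5:0  h6:0  h7:2  h8:2  h9:2  h10:2 → peak 11
Best is Activity 2@3, peak 11.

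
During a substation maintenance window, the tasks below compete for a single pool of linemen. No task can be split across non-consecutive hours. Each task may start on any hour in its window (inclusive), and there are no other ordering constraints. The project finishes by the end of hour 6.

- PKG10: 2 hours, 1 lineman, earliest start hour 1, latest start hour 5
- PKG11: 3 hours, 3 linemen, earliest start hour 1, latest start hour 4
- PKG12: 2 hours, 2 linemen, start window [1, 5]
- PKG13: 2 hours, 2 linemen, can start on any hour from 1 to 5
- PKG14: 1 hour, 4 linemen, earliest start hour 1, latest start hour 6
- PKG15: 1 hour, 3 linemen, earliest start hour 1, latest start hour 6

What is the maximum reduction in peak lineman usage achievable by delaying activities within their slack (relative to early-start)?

10

Early-start peak: h1:15  h2:8  h3:3  h4:0  h5:0  h6:0 ⇒ 15.
Leveled (PKG10@1, PKG11@1, PKG12@3, PKG13@4, PKG14@6, PKG15@5): h1:4  h2:4  h3:5  h4:4  h5:5  h6:4 ⇒ 5.
Reduction 15 − 5 = 10.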